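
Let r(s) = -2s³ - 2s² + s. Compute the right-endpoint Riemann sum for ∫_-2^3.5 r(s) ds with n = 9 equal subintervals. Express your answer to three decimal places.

-133.499

Δs = (3.5 − (-2))/9 = 11/18.
Right endpoints: -25/18, -7/9, -1/6, 4/9, 19/18, 5/3, 41/18, 26/9, 3.5.
r(-25/18) = 325/2916, r(-7/9) = -763/729, r(-1/6) = -23/108, r(4/9) = -92/729, r(19/18) = -10279/2916, r(5/3) = -355/27, r(41/18) = -92537/2916, r(26/9) = -45214/729, r(3.5) = -106.75.
Sum = Δs · [r(-25/18) + r(-7/9) + r(-1/6) + ...].
Sum ≈ -133.499.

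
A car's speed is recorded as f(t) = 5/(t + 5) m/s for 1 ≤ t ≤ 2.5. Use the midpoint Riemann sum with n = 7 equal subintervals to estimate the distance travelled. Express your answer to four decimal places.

Δt = (2.5 − 1)/7 = 3/14.
Midpoints: 31/28, 37/28, 43/28, 1.75, 55/28, 61/28, 67/28.
f(31/28) = 140/171, f(37/28) = 140/177, f(43/28) = 140/183, f(1.75) = 20/27, f(55/28) = 28/39, f(61/28) = 140/201, f(67/28) = 140/207.
Sum = Δt · [f(31/28) + f(37/28) + f(43/28) + ...].
Sum ≈ 1.1156.

1.1156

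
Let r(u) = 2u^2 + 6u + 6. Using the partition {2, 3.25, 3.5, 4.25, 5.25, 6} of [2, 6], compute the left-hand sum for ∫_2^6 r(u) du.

219.875

Subinterval widths: 1.25, 0.25, 0.75, 1, 0.75.
Left endpoints: 2, 3.25, 3.5, 4.25, 5.25.
r(2) = 26, r(3.25) = 46.625, r(3.5) = 51.5, r(4.25) = 67.625, r(5.25) = 92.625.
Sum = Σ Δu_i · r(u_i).
Sum = 219.875.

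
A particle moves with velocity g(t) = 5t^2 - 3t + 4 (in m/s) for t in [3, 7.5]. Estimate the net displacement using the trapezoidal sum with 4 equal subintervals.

609.99609375

Δt = (7.5 − 3)/4 = 1.125.
g(3) = 40, g(4.125) = 76.703125, g(5.25) = 126.0625, g(6.375) = 188.078125, g(7.5) = 262.75.
T_4 = (Δt/2)·[g(t_0) + 2g(t_1) + 2g(t_2) + 2g(t_3) + g(t_4)].
Sum = 609.99609375.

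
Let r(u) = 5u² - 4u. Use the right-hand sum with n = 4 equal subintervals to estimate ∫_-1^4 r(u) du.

119.21875

Δu = (4 − (-1))/4 = 1.25.
Right endpoints: 0.25, 1.5, 2.75, 4.
r(0.25) = -0.6875, r(1.5) = 5.25, r(2.75) = 26.8125, r(4) = 64.
Sum = Δu · [r(0.25) + r(1.5) + r(2.75) + r(4)].
Sum = 119.21875.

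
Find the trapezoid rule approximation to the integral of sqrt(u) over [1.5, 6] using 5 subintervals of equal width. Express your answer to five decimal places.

Δu = (6 − 1.5)/5 = 0.9.
f(1.5) ≈ 1.22474, f(2.4) ≈ 1.54919, f(3.3) ≈ 1.81659, f(4.2) ≈ 2.04939, f(5.1) ≈ 2.25832, f(6) ≈ 2.44949.
T_5 = (Δu/2)·[f(u_0) + 2f(u_1) + ... + 2f(u_{4}) + f(u_5)].
Sum ≈ 8.55955.

8.55955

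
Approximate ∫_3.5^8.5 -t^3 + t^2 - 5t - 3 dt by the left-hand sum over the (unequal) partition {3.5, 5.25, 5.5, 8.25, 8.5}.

-718.7109375

Subinterval widths: 1.75, 0.25, 2.75, 0.25.
Left endpoints: 3.5, 5.25, 5.5, 8.25.
f(3.5) = -51.125, f(5.25) = -146.390625, f(5.5) = -166.625, f(8.25) = -537.703125.
Sum = Σ Δt_i · f(t_i).
Sum = -718.7109375.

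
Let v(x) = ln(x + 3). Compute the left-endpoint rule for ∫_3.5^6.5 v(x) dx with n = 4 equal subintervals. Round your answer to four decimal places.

Δx = (6.5 − 3.5)/4 = 0.75.
Left endpoints: 3.5, 4.25, 5, 5.75.
v(3.5) ≈ 1.8718, v(4.25) ≈ 1.9810, v(5) ≈ 2.0794, v(5.75) ≈ 2.1691.
Sum = Δx · [v(3.5) + v(4.25) + v(5) + v(5.75)].
Sum ≈ 6.0760.

6.0760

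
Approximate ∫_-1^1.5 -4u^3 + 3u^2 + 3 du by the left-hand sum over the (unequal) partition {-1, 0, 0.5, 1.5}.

Subinterval widths: 1, 0.5, 1.
Left endpoints: -1, 0, 0.5.
f(-1) = 10, f(0) = 3, f(0.5) = 3.25.
Sum = Σ Δu_i · f(u_i).
Sum = 14.75.

14.75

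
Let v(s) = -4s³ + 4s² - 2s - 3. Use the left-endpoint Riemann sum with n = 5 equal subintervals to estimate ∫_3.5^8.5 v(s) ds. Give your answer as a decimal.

Δs = (8.5 − 3.5)/5 = 1.
Left endpoints: 3.5, 4.5, 5.5, 6.5, 7.5.
v(3.5) = -132.5, v(4.5) = -295.5, v(5.5) = -558.5, v(6.5) = -945.5, v(7.5) = -1480.5.
Sum = Δs · [v(3.5) + v(4.5) + v(5.5) + v(6.5) + v(7.5)].
Sum = -3412.5.

-3412.5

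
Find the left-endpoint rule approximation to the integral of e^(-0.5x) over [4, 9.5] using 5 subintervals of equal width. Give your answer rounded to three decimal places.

0.329

Δx = (9.5 − 4)/5 = 1.1.
Left endpoints: 4, 5.1, 6.2, 7.3, 8.4.
f(4) ≈ 0.135, f(5.1) ≈ 0.078, f(6.2) ≈ 0.045, f(7.3) ≈ 0.026, f(8.4) ≈ 0.015.
Sum = Δx · [f(4) + f(5.1) + f(6.2) + f(7.3) + f(8.4)].
Sum ≈ 0.329.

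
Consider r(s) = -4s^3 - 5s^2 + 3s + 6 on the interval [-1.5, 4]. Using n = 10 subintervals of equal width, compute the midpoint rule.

Δs = (4 − (-1.5))/10 = 0.55.
Midpoints: -1.225, -0.675, -0.125, 0.425, 0.975, 1.525, 2.075, 2.625, 3.175, 3.725.
r(-1.225) = 2.1749375, r(-0.675) = 2.9270625, r(-0.125) = 5.5546875, r(0.425) = 6.0648125, r(0.975) = 0.4644375, r(1.525) = -15.2394375, r(2.075) = -45.0398125, r(2.625) = -92.9296875, r(3.175) = -162.9020625, r(3.725) = -258.9499375.
Sum = Δs · [r(-1.225) + r(-0.675) + r(-0.125) + ...].
Sum = -306.83125.

-306.83125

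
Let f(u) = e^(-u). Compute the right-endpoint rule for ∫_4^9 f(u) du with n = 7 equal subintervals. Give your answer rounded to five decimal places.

0.01246

Δu = (9 − 4)/7 = 5/7.
Right endpoints: 33/7, 38/7, 43/7, 48/7, 53/7, 58/7, 9.
f(33/7) ≈ 0.00897, f(38/7) ≈ 0.00439, f(43/7) ≈ 0.00215, f(48/7) ≈ 0.00105, f(53/7) ≈ 0.00051, f(58/7) ≈ 0.00025, f(9) ≈ 0.00012.
Sum = Δu · [f(33/7) + f(38/7) + f(43/7) + ...].
Sum ≈ 0.01246.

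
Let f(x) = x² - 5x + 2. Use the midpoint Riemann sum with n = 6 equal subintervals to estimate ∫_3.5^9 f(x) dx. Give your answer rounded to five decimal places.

67.44821

Δx = (9 − 3.5)/6 = 11/12.
Midpoints: 95/24, 4.875, 139/24, 161/24, 7.625, 205/24.
f(95/24) = -1223/576, f(4.875) = 1.390625, f(139/24) = 3793/576, f(161/24) = 7753/576, f(7.625) = 22.015625, f(205/24) = 18577/576.
Sum = Δx · [f(95/24) + f(4.875) + f(139/24) + ...].
Sum ≈ 67.44821.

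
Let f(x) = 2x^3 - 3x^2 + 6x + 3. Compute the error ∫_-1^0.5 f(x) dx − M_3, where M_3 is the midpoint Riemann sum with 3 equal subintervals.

-0.140625

Exact integral: ∫_-1^0.5 f(x) dx = 0.65625.
M_3 = 0.796875.
Error = 0.65625 − 0.796875 = -0.140625.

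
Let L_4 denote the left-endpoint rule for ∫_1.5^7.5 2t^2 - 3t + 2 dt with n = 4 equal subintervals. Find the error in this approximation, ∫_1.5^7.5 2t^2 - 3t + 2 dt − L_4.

Exact integral: ∫_1.5^7.5 f(t) dt = 210.
L_4 = 147.
Error = 210 − 147 = 63.

63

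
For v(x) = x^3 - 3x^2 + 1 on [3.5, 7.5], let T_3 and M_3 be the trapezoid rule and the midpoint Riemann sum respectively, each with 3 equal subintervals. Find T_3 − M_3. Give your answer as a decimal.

24

T_3 = 394.5.
M_3 = 370.5.
T_3 − M_3 = 24.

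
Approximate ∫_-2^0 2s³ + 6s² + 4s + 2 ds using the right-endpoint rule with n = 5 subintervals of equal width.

4

Δs = (0 − (-2))/5 = 0.4.
Right endpoints: -1.6, -1.2, -0.8, -0.4, 0.
f(-1.6) = 2.768, f(-1.2) = 2.384, f(-0.8) = 1.616, f(-0.4) = 1.232, f(0) = 2.
Sum = Δs · [f(-1.6) + f(-1.2) + f(-0.8) + f(-0.4) + f(0)].
Sum = 4.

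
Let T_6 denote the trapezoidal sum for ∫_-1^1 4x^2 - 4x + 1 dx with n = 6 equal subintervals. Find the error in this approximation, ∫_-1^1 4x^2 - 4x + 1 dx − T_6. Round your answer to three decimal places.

Exact integral: ∫_-1^1 f(x) dx ≈ 4.66667.
T_6 ≈ 4.81481.
Error ≈ 4.66667 − 4.81481 ≈ -0.148.

-0.148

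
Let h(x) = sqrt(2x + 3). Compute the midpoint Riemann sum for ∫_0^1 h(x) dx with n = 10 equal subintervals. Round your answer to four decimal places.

1.9948

Δx = (1 − 0)/10 = 0.1.
Midpoints: 0.05, 0.15, 0.25, 0.35, 0.45, 0.55, 0.65, 0.75, 0.85, 0.95.
h(0.05) ≈ 1.7607, h(0.15) ≈ 1.8166, h(0.25) ≈ 1.8708, h(0.35) ≈ 1.9235, h(0.45) ≈ 1.9748, h(0.55) ≈ 2.0248, h(0.65) ≈ 2.0736, h(0.75) ≈ 2.1213, h(0.85) ≈ 2.1679, h(0.95) ≈ 2.2136.
Sum = Δx · [h(0.05) + h(0.15) + h(0.25) + ...].
Sum ≈ 1.9948.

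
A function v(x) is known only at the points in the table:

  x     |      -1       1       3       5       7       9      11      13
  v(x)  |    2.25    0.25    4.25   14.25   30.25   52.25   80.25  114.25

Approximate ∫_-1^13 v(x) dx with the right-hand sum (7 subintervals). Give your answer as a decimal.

591.5

Δx = 2.
Sum = 2·[0.25 + 4.25 + 14.25 + 30.25 + 52.25 + 80.25 + 114.25] = 591.5.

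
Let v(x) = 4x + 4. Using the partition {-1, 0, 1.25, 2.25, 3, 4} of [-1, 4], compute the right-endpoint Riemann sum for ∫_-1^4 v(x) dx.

Subinterval widths: 1, 1.25, 1, 0.75, 1.
Right endpoints: 0, 1.25, 2.25, 3, 4.
v(0) = 4, v(1.25) = 9, v(2.25) = 13, v(3) = 16, v(4) = 20.
Sum = Σ Δx_i · v(x_i).
Sum = 60.25.

60.25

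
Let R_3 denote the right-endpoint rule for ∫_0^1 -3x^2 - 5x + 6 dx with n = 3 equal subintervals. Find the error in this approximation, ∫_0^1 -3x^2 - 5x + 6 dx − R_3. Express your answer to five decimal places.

1.38889

Exact integral: ∫_0^1 f(x) dx = 2.5.
R_3 ≈ 1.1111111.
Error ≈ 2.5 − 1.1111111 ≈ 1.38889.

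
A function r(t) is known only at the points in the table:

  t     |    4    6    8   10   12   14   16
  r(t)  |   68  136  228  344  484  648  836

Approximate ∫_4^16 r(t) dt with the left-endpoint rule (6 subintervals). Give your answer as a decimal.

3816

Δt = 2.
Sum = 2·[68 + 136 + 228 + 344 + 484 + 648] = 3816.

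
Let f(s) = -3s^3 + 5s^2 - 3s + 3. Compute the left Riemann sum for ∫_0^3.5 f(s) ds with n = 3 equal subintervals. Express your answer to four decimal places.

Δs = (3.5 − 0)/3 = 7/6.
Left endpoints: 0, 7/6, 7/3.
f(0) = 3, f(7/6) = 37/24, f(7/3) = -134/9.
Sum = Δs · [f(0) + f(7/6) + f(7/3)].
Sum ≈ -12.0718.

-12.0718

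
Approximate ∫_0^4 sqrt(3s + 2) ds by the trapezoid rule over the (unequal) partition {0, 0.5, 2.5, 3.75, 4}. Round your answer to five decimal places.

10.89842

Subinterval widths: 0.5, 2, 1.25, 0.25.
f(0) ≈ 1.41421, f(0.5) ≈ 1.87083, f(2.5) ≈ 3.08221, f(3.75) ≈ 3.64005, f(4) ≈ 3.74166.
On each subinterval the trapezoid contributes (Δs_i/2)·[f(s_{i-1}) + f(s_i)].
Sum ≈ 10.89842.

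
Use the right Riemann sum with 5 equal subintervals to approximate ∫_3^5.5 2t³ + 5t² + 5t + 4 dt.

Δt = (5.5 − 3)/5 = 0.5.
Right endpoints: 3.5, 4, 4.5, 5, 5.5.
f(3.5) = 168.5, f(4) = 232, f(4.5) = 310, f(5) = 404, f(5.5) = 515.5.
Sum = Δt · [f(3.5) + f(4) + f(4.5) + f(5) + f(5.5)].
Sum = 815.

815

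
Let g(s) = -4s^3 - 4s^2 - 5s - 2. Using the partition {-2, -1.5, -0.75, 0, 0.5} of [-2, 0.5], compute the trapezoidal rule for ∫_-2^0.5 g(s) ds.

Subinterval widths: 0.5, 0.75, 0.75, 0.5.
g(-2) = 24, g(-1.5) = 10, g(-0.75) = 1.1875, g(0) = -2, g(0.5) = -6.
On each subinterval the trapezoid contributes (Δs_i/2)·[g(s_{i-1}) + g(s_i)].
Sum = 10.390625.

10.390625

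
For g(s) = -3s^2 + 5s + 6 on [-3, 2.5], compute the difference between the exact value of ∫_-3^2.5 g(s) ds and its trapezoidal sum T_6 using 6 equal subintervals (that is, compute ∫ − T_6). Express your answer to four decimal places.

2.3108

Exact integral: ∫_-3^2.5 g(s) ds = -16.5.
T_6 ≈ -18.810764.
Error ≈ -16.5 − (-18.810764) ≈ 2.3108.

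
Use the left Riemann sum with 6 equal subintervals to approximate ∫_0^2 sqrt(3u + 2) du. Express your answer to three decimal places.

Δu = (2 − 0)/6 = 1/3.
Left endpoints: 0, 1/3, 2/3, 1, 4/3, 5/3.
f(0) ≈ 1.414, f(1/3) ≈ 1.732, f(2/3) ≈ 2.000, f(1) ≈ 2.236, f(4/3) ≈ 2.449, f(5/3) ≈ 2.646.
Sum = Δu · [f(0) + f(1/3) + f(2/3) + ...].
Sum ≈ 4.159.

4.159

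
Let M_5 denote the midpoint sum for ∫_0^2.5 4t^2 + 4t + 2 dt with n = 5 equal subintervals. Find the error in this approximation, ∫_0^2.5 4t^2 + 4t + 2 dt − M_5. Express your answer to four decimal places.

0.2083

Exact integral: ∫_0^2.5 f(t) dt ≈ 38.333333.
M_5 = 38.125.
Error ≈ 38.333333 − 38.125 ≈ 0.2083.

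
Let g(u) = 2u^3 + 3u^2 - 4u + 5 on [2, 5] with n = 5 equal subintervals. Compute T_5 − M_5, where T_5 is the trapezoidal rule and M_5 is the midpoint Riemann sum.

T_5 = 398.82.
M_5 = 392.34.
T_5 − M_5 = 6.48.

6.48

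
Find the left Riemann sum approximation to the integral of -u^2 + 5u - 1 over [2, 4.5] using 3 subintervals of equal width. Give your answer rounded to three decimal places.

Δu = (4.5 − 2)/3 = 5/6.
Left endpoints: 2, 17/6, 11/3.
f(2) = 5, f(17/6) = 185/36, f(11/3) = 35/9.
Sum = Δu · [f(2) + f(17/6) + f(11/3)].
Sum ≈ 11.690.

11.690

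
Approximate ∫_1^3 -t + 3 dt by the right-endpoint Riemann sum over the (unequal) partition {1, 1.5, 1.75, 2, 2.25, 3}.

1.5

Subinterval widths: 0.5, 0.25, 0.25, 0.25, 0.75.
Right endpoints: 1.5, 1.75, 2, 2.25, 3.
f(1.5) = 1.5, f(1.75) = 1.25, f(2) = 1, f(2.25) = 0.75, f(3) = 0.
Sum = Σ Δt_i · f(t_i).
Sum = 1.5.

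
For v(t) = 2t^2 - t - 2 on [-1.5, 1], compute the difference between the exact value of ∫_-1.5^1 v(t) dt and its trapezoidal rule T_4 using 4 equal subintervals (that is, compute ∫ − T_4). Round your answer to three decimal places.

-0.326

Exact integral: ∫_-1.5^1 v(t) dt ≈ -1.45833.
T_4 = -1.1328125.
Error ≈ -1.45833 − (-1.1328125) ≈ -0.326.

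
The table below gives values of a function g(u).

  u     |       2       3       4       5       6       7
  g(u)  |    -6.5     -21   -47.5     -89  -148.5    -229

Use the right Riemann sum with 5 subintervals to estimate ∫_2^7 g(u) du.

Δu = 1.
Sum = 1·[(-21) + (-47.5) + (-89) + (-148.5) + (-229)] = -535.

-535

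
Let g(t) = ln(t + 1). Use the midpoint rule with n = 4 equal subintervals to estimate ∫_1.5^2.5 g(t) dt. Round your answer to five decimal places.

1.09424

Δt = (2.5 − 1.5)/4 = 0.25.
Midpoints: 1.625, 1.875, 2.125, 2.375.
g(1.625) ≈ 0.96508, g(1.875) ≈ 1.05605, g(2.125) ≈ 1.13943, g(2.375) ≈ 1.21640.
Sum = Δt · [g(1.625) + g(1.875) + g(2.125) + g(2.375)].
Sum ≈ 1.09424.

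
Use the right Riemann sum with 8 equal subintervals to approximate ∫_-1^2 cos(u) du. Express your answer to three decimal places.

1.551

Δu = (2 − (-1))/8 = 0.375.
Right endpoints: -0.625, -0.25, 0.125, 0.5, 0.875, 1.25, 1.625, 2.
f(-0.625) ≈ 0.811, f(-0.25) ≈ 0.969, f(0.125) ≈ 0.992, f(0.5) ≈ 0.878, f(0.875) ≈ 0.641, f(1.25) ≈ 0.315, f(1.625) ≈ -0.054, f(2) ≈ -0.416.
Sum = Δu · [f(-0.625) + f(-0.25) + f(0.125) + ...].
Sum ≈ 1.551.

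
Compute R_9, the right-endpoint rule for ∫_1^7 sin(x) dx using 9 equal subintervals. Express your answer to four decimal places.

Δx = (7 − 1)/9 = 2/3.
Right endpoints: 5/3, 7/3, 3, 11/3, 13/3, 5, 17/3, 19/3, 7.
f(5/3) ≈ 0.9954, f(7/3) ≈ 0.7231, f(3) ≈ 0.1411, f(11/3) ≈ -0.5013, f(13/3) ≈ -0.9290, f(5) ≈ -0.9589, f(17/3) ≈ -0.5782, f(19/3) ≈ 0.0501, f(7) ≈ 0.6570.
Sum = Δx · [f(5/3) + f(7/3) + f(3) + ...].
Sum ≈ -0.2671.

-0.2671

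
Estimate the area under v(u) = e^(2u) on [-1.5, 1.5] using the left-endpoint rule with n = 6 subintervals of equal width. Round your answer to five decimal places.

Δu = (1.5 − (-1.5))/6 = 0.5.
Left endpoints: -1.5, -1, -0.5, 0, 0.5, 1.
v(-1.5) ≈ 0.04979, v(-1) ≈ 0.13534, v(-0.5) ≈ 0.36788, v(0) ≈ 1.00000, v(0.5) ≈ 2.71828, v(1) ≈ 7.38906.
Sum = Δu · [v(-1.5) + v(-1) + v(-0.5) + ...].
Sum ≈ 5.83017.

5.83017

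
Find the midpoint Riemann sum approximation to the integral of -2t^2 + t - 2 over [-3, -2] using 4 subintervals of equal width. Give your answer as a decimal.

-17.15625

Δt = (-2 − (-3))/4 = 0.25.
Midpoints: -2.875, -2.625, -2.375, -2.125.
f(-2.875) = -21.40625, f(-2.625) = -18.40625, f(-2.375) = -15.65625, f(-2.125) = -13.15625.
Sum = Δt · [f(-2.875) + f(-2.625) + f(-2.375) + f(-2.125)].
Sum = -17.15625.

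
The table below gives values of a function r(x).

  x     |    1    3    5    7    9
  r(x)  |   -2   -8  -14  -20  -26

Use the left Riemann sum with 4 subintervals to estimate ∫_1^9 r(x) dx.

Δx = 2.
Sum = 2·[(-2) + (-8) + (-14) + (-20)] = -88.

-88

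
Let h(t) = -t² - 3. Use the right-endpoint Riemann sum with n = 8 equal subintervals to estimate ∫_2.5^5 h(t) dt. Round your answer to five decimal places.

-46.92871

Δt = (5 − 2.5)/8 = 0.3125.
Right endpoints: 2.8125, 3.125, 3.4375, 3.75, 4.0625, 4.375, 4.6875, 5.
h(2.8125) = -10.91015625, h(3.125) = -12.765625, h(3.4375) = -14.81640625, h(3.75) = -17.0625, h(4.0625) = -19.50390625, h(4.375) = -22.140625, h(4.6875) = -24.97265625, h(5) = -28.
Sum = Δt · [h(2.8125) + h(3.125) + h(3.4375) + ...].
Sum ≈ -46.92871.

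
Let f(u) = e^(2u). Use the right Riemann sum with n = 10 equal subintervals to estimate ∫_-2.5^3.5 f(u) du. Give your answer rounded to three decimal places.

941.572

Δu = (3.5 − (-2.5))/10 = 0.6.
Right endpoints: -1.9, -1.3, -0.7, -0.1, 0.5, 1.1, 1.7, 2.3, 2.9, 3.5.
f(-1.9) ≈ 0.022, f(-1.3) ≈ 0.074, f(-0.7) ≈ 0.247, f(-0.1) ≈ 0.819, f(0.5) ≈ 2.718, f(1.1) ≈ 9.025, f(1.7) ≈ 29.964, f(2.3) ≈ 99.484, f(2.9) ≈ 330.300, f(3.5) ≈ 1096.633.
Sum = Δu · [f(-1.9) + f(-1.3) + f(-0.7) + ...].
Sum ≈ 941.572.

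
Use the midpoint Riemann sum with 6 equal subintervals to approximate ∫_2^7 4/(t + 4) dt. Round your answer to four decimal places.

2.4223

Δt = (7 − 2)/6 = 5/6.
Midpoints: 29/12, 3.25, 49/12, 59/12, 5.75, 79/12.
f(29/12) = 48/77, f(3.25) = 16/29, f(49/12) = 48/97, f(59/12) = 48/107, f(5.75) = 16/39, f(79/12) = 48/127.
Sum = Δt · [f(29/12) + f(3.25) + f(49/12) + ...].
Sum ≈ 2.4223.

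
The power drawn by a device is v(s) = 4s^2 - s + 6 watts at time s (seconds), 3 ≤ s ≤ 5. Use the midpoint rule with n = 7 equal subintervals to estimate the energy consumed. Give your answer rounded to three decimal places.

134.612

Δs = (5 − 3)/7 = 2/7.
Midpoints: 22/7, 24/7, 26/7, 4, 30/7, 32/7, 34/7.
v(22/7) = 2076/49, v(24/7) = 2430/49, v(26/7) = 2816/49, v(4) = 66, v(30/7) = 3684/49, v(32/7) = 4166/49, v(34/7) = 4680/49.
Sum = Δs · [v(22/7) + v(24/7) + v(26/7) + ...].
Sum ≈ 134.612.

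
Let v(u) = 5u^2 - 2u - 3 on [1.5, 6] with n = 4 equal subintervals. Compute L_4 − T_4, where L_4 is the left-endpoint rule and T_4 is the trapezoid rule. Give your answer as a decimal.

-89.859375

L_4 = 222.01171875.
T_4 = 311.87109375.
L_4 − T_4 = -89.859375.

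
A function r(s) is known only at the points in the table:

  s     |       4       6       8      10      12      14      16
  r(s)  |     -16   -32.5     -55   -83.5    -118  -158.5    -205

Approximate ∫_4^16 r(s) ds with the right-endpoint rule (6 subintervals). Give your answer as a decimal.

-1305

Δs = 2.
Sum = 2·[(-32.5) + (-55) + (-83.5) + (-118) + (-158.5) + (-205)] = -1305.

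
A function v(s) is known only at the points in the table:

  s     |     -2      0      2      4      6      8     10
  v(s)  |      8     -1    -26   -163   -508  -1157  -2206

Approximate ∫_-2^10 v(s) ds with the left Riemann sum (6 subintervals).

Δs = 2.
Sum = 2·[8 + (-1) + (-26) + (-163) + (-508) + (-1157)] = -3694.

-3694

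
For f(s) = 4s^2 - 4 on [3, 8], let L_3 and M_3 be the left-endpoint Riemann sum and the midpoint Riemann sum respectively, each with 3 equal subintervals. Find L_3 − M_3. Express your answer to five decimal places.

-169.44444

L_3 ≈ 452.5925926.
M_3 ≈ 622.0370370.
L_3 − M_3 ≈ -169.44444.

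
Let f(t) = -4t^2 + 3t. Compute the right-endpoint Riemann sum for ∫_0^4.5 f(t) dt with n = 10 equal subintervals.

Δt = (4.5 − 0)/10 = 0.45.
Right endpoints: 0.45, 0.9, 1.35, 1.8, 2.25, 2.7, 3.15, 3.6, 4.05, 4.5.
f(0.45) = 0.54, f(0.9) = -0.54, f(1.35) = -3.24, f(1.8) = -7.56, f(2.25) = -13.5, f(2.7) = -21.06, f(3.15) = -30.24, f(3.6) = -41.04, f(4.05) = -53.46, f(4.5) = -67.5.
Sum = Δt · [f(0.45) + f(0.9) + f(1.35) + ...].
Sum = -106.92.

-106.92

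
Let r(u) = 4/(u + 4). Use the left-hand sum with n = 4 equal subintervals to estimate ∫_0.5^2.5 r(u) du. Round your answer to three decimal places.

1.541

Δu = (2.5 − 0.5)/4 = 0.5.
Left endpoints: 0.5, 1, 1.5, 2.
r(0.5) = 8/9, r(1) = 0.8, r(1.5) = 8/11, r(2) = 2/3.
Sum = Δu · [r(0.5) + r(1) + r(1.5) + r(2)].
Sum ≈ 1.541.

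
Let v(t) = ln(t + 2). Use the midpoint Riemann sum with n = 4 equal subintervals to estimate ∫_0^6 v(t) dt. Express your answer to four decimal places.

Δt = (6 − 0)/4 = 1.5.
Midpoints: 0.75, 2.25, 3.75, 5.25.
v(0.75) ≈ 1.0116, v(2.25) ≈ 1.4469, v(3.75) ≈ 1.7492, v(5.25) ≈ 1.9810.
Sum = Δt · [v(0.75) + v(2.25) + v(3.75) + v(5.25)].
Sum ≈ 9.2831.

9.2831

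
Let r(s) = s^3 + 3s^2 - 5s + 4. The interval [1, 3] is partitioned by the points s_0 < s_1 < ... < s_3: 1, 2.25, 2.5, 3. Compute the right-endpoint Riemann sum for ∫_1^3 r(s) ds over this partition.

Subinterval widths: 1.25, 0.25, 0.5.
Right endpoints: 2.25, 2.5, 3.
r(2.25) = 19.328125, r(2.5) = 25.875, r(3) = 43.
Sum = Σ Δs_i · r(s_i).
Sum = 52.12890625.

52.12890625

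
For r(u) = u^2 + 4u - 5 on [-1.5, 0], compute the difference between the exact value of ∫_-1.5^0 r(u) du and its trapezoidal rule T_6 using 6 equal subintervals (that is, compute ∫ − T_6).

Exact integral: ∫_-1.5^0 r(u) du = -10.875.
T_6 = -10.859375.
Error = -10.875 − (-10.859375) = -0.015625.

-0.015625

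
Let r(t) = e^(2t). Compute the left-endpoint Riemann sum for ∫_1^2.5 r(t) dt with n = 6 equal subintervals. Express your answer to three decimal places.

54.347

Δt = (2.5 − 1)/6 = 0.25.
Left endpoints: 1, 1.25, 1.5, 1.75, 2, 2.25.
r(1) ≈ 7.389, r(1.25) ≈ 12.182, r(1.5) ≈ 20.086, r(1.75) ≈ 33.115, r(2) ≈ 54.598, r(2.25) ≈ 90.017.
Sum = Δt · [r(1) + r(1.25) + r(1.5) + ...].
Sum ≈ 54.347.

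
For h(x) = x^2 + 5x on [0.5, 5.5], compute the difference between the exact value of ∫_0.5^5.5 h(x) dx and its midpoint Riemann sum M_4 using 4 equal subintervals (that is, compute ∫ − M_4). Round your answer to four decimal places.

Exact integral: ∫_0.5^5.5 h(x) dx ≈ 130.416667.
M_4 = 129.765625.
Error ≈ 130.416667 − 129.765625 ≈ 0.6510.

0.6510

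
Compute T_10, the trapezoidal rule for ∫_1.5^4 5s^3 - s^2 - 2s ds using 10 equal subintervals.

280.76171875

Δs = (4 − 1.5)/10 = 0.25.
f(1.5) = 11.625, f(1.75) = 20.234375, f(2) = 32, f(2.25) = 47.390625, f(2.5) = 66.875, f(2.75) = 90.921875, f(3) = 120, f(3.25) = 154.578125, f(3.5) = 195.125, f(3.75) = 242.109375, f(4) = 296.
T_10 = (Δs/2)·[f(s_0) + 2f(s_1) + ... + 2f(s_{9}) + f(s_10)].
Sum = 280.76171875.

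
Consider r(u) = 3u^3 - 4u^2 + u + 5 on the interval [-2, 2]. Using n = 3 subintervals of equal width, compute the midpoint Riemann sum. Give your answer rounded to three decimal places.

1.037

Δu = (2 − (-2))/3 = 4/3.
Midpoints: -4/3, 0, 4/3.
r(-4/3) = -95/9, r(0) = 5, r(4/3) = 19/3.
Sum = Δu · [r(-4/3) + r(0) + r(4/3)].
Sum ≈ 1.037.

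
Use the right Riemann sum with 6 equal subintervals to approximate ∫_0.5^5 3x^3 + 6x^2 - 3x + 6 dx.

912.41015625

Δx = (5 − 0.5)/6 = 0.75.
Right endpoints: 1.25, 2, 2.75, 3.5, 4.25, 5.
f(1.25) = 17.484375, f(2) = 48, f(2.75) = 105.515625, f(3.5) = 197.625, f(4.25) = 331.921875, f(5) = 516.
Sum = Δx · [f(1.25) + f(2) + f(2.75) + ...].
Sum = 912.41015625.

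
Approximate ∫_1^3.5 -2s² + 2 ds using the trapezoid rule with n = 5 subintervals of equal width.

Δs = (3.5 − 1)/5 = 0.5.
f(1) = 0, f(1.5) = -2.5, f(2) = -6, f(2.5) = -10.5, f(3) = -16, f(3.5) = -22.5.
T_5 = (Δs/2)·[f(s_0) + 2f(s_1) + ... + 2f(s_{4}) + f(s_5)].
Sum = -23.125.

-23.125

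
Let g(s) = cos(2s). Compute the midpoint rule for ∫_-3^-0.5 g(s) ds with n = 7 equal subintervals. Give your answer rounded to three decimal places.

-0.573

Δs = (-0.5 − (-3))/7 = 5/14.
Midpoints: -79/28, -69/28, -59/28, -1.75, -39/28, -29/28, -19/28.
g(-79/28) ≈ 0.802, g(-69/28) ≈ 0.215, g(-59/28) ≈ -0.478, g(-1.75) ≈ -0.936, g(-39/28) ≈ -0.937, g(-29/28) ≈ -0.480, g(-19/28) ≈ 0.212.
Sum = Δs · [g(-79/28) + g(-69/28) + g(-59/28) + ...].
Sum ≈ -0.573.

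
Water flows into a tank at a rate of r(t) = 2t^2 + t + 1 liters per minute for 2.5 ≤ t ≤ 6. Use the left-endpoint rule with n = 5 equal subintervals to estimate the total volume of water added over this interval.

Δt = (6 − 2.5)/5 = 0.7.
Left endpoints: 2.5, 3.2, 3.9, 4.6, 5.3.
r(2.5) = 16, r(3.2) = 24.68, r(3.9) = 35.32, r(4.6) = 47.92, r(5.3) = 62.48.
Sum = Δt · [r(2.5) + r(3.2) + r(3.9) + r(4.6) + r(5.3)].
Sum = 130.48.

130.48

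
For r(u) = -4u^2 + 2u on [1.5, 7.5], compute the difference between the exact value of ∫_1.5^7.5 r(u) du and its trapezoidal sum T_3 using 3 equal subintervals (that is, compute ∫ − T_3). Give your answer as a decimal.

16

Exact integral: ∫_1.5^7.5 r(u) du = -504.
T_3 = -520.
Error = -504 − (-520) = 16.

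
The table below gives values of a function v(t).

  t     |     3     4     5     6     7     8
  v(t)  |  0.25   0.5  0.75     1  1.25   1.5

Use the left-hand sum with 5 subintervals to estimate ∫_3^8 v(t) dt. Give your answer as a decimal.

3.75

Δt = 1.
Sum = 1·[0.25 + 0.5 + 0.75 + 1 + 1.25] = 3.75.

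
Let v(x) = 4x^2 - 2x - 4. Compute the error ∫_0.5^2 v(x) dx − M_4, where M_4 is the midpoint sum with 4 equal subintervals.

0.0703125

Exact integral: ∫_0.5^2 v(x) dx = 0.75.
M_4 = 0.6796875.
Error = 0.75 − 0.6796875 = 0.0703125.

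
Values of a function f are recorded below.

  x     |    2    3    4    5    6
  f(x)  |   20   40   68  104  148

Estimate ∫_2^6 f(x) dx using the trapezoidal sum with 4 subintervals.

Δx = 1.
T_4 = (1/2)·[20 + 2·40 + 2·68 + 2·104 + 148] = 296.

296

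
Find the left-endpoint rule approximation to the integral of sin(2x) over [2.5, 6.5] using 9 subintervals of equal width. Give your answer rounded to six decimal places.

-0.597545

Δx = (6.5 − 2.5)/9 = 4/9.
Left endpoints: 2.5, 53/18, 61/18, 23/6, 77/18, 85/18, 31/6, 101/18, 109/18.
f(2.5) ≈ -0.958924, f(53/18) ≈ -0.384159, f(61/18) ≈ 0.474673, f(23/6) ≈ 0.982508, f(77/18) ≈ 0.763827, f(85/18) ≈ -0.019665, f(31/6) ≈ -0.788616, f(101/18) ≈ -0.974425, f(109/18) ≈ -0.439695.
Sum = Δx · [f(2.5) + f(53/18) + f(61/18) + ...].
Sum ≈ -0.597545.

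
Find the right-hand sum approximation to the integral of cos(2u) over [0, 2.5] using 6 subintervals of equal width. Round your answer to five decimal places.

-0.60063

Δu = (2.5 − 0)/6 = 5/12.
Right endpoints: 5/12, 5/6, 1.25, 5/3, 25/12, 2.5.
f(5/12) ≈ 0.67241, f(5/6) ≈ -0.09572, f(1.25) ≈ -0.80114, f(5/3) ≈ -0.98167, f(25/12) ≈ -0.51904, f(2.5) ≈ 0.28366.
Sum = Δu · [f(5/12) + f(5/6) + f(1.25) + ...].
Sum ≈ -0.60063.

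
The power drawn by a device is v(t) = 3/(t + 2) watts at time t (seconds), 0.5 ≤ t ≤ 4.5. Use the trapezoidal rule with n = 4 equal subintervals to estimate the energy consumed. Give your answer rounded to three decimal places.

Δt = (4.5 − 0.5)/4 = 1.
v(0.5) = 1.2, v(1.5) = 6/7, v(2.5) = 2/3, v(3.5) = 6/11, v(4.5) = 6/13.
T_4 = (Δt/2)·[v(t_0) + 2v(t_1) + 2v(t_2) + 2v(t_3) + v(t_4)].
Sum ≈ 2.900.

2.900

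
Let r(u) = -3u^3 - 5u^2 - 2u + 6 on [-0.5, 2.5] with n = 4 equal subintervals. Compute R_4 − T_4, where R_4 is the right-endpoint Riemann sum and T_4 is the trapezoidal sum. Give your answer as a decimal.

-31.21875

R_4 = -78.65625.
T_4 = -47.4375.
R_4 − T_4 = -31.21875.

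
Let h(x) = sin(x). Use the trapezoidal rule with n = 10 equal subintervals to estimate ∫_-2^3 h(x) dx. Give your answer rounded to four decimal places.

Δx = (3 − (-2))/10 = 0.5.
h(-2) ≈ -0.9093, h(-1.5) ≈ -0.9975, h(-1) ≈ -0.8415, h(-0.5) ≈ -0.4794, h(0) ≈ 0.0000, h(0.5) ≈ 0.4794, h(1) ≈ 0.8415, h(1.5) ≈ 0.9975, h(2) ≈ 0.9093, h(2.5) ≈ 0.5985, h(3) ≈ 0.1411.
T_10 = (Δx/2)·[h(x_0) + 2h(x_1) + ... + 2h(x_{9}) + h(x_10)].
Sum ≈ 0.5618.

0.5618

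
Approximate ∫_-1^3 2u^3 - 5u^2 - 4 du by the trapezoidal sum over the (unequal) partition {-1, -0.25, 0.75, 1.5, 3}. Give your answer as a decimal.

Subinterval widths: 0.75, 1, 0.75, 1.5.
f(-1) = -11, f(-0.25) = -4.34375, f(0.75) = -5.96875, f(1.5) = -8.5, f(3) = 5.
On each subinterval the trapezoid contributes (Δu_i/2)·[f(u_{i-1}) + f(u_i)].
Sum = -18.9609375.

-18.9609375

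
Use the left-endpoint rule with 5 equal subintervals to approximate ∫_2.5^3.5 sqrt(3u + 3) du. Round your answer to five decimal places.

3.41827

Δu = (3.5 − 2.5)/5 = 0.2.
Left endpoints: 2.5, 2.7, 2.9, 3.1, 3.3.
f(2.5) ≈ 3.24037, f(2.7) ≈ 3.33167, f(2.9) ≈ 3.42053, f(3.1) ≈ 3.50714, f(3.3) ≈ 3.59166.
Sum = Δu · [f(2.5) + f(2.7) + f(2.9) + f(3.1) + f(3.3)].
Sum ≈ 3.41827.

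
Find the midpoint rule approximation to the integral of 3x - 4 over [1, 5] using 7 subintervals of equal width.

20

Δx = (5 − 1)/7 = 4/7.
Midpoints: 9/7, 13/7, 17/7, 3, 25/7, 29/7, 33/7.
f(9/7) = -1/7, f(13/7) = 11/7, f(17/7) = 23/7, f(3) = 5, f(25/7) = 47/7, f(29/7) = 59/7, f(33/7) = 71/7.
Sum = Δx · [f(9/7) + f(13/7) + f(17/7) + ...].
Sum = 20.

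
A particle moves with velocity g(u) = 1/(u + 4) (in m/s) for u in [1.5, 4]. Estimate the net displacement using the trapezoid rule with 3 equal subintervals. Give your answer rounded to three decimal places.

Δu = (4 − 1.5)/3 = 5/6.
g(1.5) = 2/11, g(7/3) = 3/19, g(19/6) = 6/43, g(4) = 0.125.
T_3 = (Δu/2)·[g(u_0) + 2g(u_1) + 2g(u_2) + g(u_3)].
Sum ≈ 0.376.

0.376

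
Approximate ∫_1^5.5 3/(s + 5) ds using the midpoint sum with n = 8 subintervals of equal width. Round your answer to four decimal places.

Δs = (5.5 − 1)/8 = 0.5625.
Midpoints: 1.28125, 1.84375, 2.40625, 2.96875, 3.53125, 4.09375, 4.65625, 5.21875.
f(1.28125) = 32/67, f(1.84375) = 32/73, f(2.40625) = 32/79, f(2.96875) = 32/85, f(3.53125) = 32/91, f(4.09375) = 32/97, f(4.65625) = 32/103, f(5.21875) = 32/109.
Sum = Δs · [f(1.28125) + f(1.84375) + f(2.40625) + ...].
Sum ≈ 1.6781.

1.6781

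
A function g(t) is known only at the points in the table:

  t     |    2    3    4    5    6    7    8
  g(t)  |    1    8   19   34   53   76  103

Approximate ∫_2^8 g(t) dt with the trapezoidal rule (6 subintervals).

Δt = 1.
T_6 = (1/2)·[1 + 2·8 + 2·19 + 2·34 + 2·53 + 2·76 + 103] = 242.

242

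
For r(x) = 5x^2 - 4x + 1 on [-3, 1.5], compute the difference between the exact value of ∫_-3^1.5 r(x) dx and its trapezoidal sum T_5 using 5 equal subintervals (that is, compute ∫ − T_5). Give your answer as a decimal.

Exact integral: ∫_-3^1.5 r(x) dx = 68.625.
T_5 = 71.6625.
Error = 68.625 − 71.6625 = -3.0375.

-3.0375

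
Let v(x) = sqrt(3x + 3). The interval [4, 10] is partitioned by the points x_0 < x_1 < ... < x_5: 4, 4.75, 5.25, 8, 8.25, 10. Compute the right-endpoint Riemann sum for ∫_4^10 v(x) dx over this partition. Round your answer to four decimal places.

30.9394

Subinterval widths: 0.75, 0.5, 2.75, 0.25, 1.75.
Right endpoints: 4.75, 5.25, 8, 8.25, 10.
v(4.75) ≈ 4.1533, v(5.25) ≈ 4.3301, v(8) ≈ 5.1962, v(8.25) ≈ 5.2678, v(10) ≈ 5.7446.
Sum = Σ Δx_i · v(x_i).
Sum ≈ 30.9394.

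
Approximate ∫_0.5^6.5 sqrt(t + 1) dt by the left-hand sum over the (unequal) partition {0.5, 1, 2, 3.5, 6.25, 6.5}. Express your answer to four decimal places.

Subinterval widths: 0.5, 1, 1.5, 2.75, 0.25.
Left endpoints: 0.5, 1, 2, 3.5, 6.25.
f(0.5) ≈ 1.2247, f(1) ≈ 1.4142, f(2) ≈ 1.7321, f(3.5) ≈ 2.1213, f(6.25) ≈ 2.6926.
Sum = Σ Δt_i · f(t_i).
Sum ≈ 11.1314.

11.1314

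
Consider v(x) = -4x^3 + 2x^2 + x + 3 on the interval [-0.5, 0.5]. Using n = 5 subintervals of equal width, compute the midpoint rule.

Δx = (0.5 − (-0.5))/5 = 0.2.
Midpoints: -0.4, -0.2, 0, 0.2, 0.4.
v(-0.4) = 3.176, v(-0.2) = 2.912, v(0) = 3, v(0.2) = 3.248, v(0.4) = 3.464.
Sum = Δx · [v(-0.4) + v(-0.2) + v(0) + v(0.2) + v(0.4)].
Sum = 3.16.

3.16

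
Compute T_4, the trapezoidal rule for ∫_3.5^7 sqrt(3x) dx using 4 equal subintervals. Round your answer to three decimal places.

Δx = (7 − 3.5)/4 = 0.875.
f(3.5) ≈ 3.240, f(4.375) ≈ 3.623, f(5.25) ≈ 3.969, f(6.125) ≈ 4.287, f(7) ≈ 4.583.
T_4 = (Δx/2)·[f(x_0) + 2f(x_1) + 2f(x_2) + 2f(x_3) + f(x_4)].
Sum ≈ 13.816.

13.816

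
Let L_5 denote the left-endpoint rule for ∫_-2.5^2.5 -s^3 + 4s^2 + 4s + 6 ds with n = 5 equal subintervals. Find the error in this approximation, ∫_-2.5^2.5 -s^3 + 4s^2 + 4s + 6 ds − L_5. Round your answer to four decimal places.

Exact integral: ∫_-2.5^2.5 f(s) ds ≈ 71.666667.
L_5 = 80.625.
Error ≈ 71.666667 − 80.625 ≈ -8.9583.

-8.9583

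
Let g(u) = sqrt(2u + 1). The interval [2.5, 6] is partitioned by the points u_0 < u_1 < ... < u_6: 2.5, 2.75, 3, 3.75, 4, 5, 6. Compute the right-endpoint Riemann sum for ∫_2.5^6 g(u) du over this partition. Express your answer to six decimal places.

Subinterval widths: 0.25, 0.25, 0.75, 0.25, 1, 1.
Right endpoints: 2.75, 3, 3.75, 4, 5, 6.
g(2.75) ≈ 2.549510, g(3) ≈ 2.645751, g(3.75) ≈ 2.915476, g(4) ≈ 3.000000, g(5) ≈ 3.316625, g(6) ≈ 3.605551.
Sum = Σ Δu_i · g(u_i).
Sum ≈ 11.157598.

11.157598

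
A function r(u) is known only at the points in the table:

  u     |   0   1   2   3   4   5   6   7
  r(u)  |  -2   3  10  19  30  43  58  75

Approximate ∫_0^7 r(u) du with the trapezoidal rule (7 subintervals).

199.5

Δu = 1.
T_7 = (1/2)·[(-2) + 2·3 + 2·10 + 2·19 + 2·30 + 2·43 + 2·58 + 75] = 199.5.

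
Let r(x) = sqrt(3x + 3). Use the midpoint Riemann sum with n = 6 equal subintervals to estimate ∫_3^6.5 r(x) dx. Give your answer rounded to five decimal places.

Δx = (6.5 − 3)/6 = 7/12.
Midpoints: 79/24, 3.875, 107/24, 121/24, 5.625, 149/24.
r(79/24) ≈ 3.58818, r(3.875) ≈ 3.82426, r(107/24) ≈ 4.04660, r(121/24) ≈ 4.25735, r(5.625) ≈ 4.45814, r(149/24) ≈ 4.65027.
Sum = Δx · [r(79/24) + r(3.875) + r(107/24) + ...].
Sum ≈ 14.48113.

14.48113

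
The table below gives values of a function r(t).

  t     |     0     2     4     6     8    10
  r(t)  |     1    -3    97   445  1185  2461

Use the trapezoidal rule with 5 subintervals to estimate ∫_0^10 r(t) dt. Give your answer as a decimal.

5910

Δt = 2.
T_5 = (2/2)·[1 + 2·(-3) + 2·97 + 2·445 + 2·1185 + 2461] = 5910.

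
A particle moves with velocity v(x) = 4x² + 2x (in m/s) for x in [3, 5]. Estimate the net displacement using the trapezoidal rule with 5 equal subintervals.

Δx = (5 − 3)/5 = 0.4.
v(3) = 42, v(3.4) = 53.04, v(3.8) = 65.36, v(4.2) = 78.96, v(4.6) = 93.84, v(5) = 110.
T_5 = (Δx/2)·[v(x_0) + 2v(x_1) + ... + 2v(x_{4}) + v(x_5)].
Sum = 146.88.

146.88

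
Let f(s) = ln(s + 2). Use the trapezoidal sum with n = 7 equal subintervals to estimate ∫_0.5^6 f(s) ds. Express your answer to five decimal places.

8.83072

Δs = (6 − 0.5)/7 = 11/14.
f(0.5) ≈ 0.91629, f(9/7) ≈ 1.18958, f(29/14) ≈ 1.40399, f(20/7) ≈ 1.58045, f(51/14) ≈ 1.73039, f(31/7) ≈ 1.86075, f(73/14) ≈ 1.97606, f(6) ≈ 2.07944.
T_7 = (Δs/2)·[f(s_0) + 2f(s_1) + ... + 2f(s_{6}) + f(s_7)].
Sum ≈ 8.83072.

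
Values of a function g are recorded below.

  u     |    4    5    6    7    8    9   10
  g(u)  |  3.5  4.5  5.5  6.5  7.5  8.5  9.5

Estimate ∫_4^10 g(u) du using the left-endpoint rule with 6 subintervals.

36

Δu = 1.
Sum = 1·[3.5 + 4.5 + 5.5 + 6.5 + 7.5 + 8.5] = 36.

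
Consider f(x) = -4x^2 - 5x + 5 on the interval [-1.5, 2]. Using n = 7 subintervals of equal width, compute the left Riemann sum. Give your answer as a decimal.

Δx = (2 − (-1.5))/7 = 0.5.
Left endpoints: -1.5, -1, -0.5, 0, 0.5, 1, 1.5.
f(-1.5) = 3.5, f(-1) = 6, f(-0.5) = 6.5, f(0) = 5, f(0.5) = 1.5, f(1) = -4, f(1.5) = -11.5.
Sum = Δx · [f(-1.5) + f(-1) + f(-0.5) + ...].
Sum = 3.5.

3.5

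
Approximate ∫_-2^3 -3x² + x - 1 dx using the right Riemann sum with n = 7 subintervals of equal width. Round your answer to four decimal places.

Δx = (3 − (-2))/7 = 5/7.
Right endpoints: -9/7, -4/7, 1/7, 6/7, 11/7, 16/7, 3.
f(-9/7) = -355/49, f(-4/7) = -125/49, f(1/7) = -45/49, f(6/7) = -115/49, f(11/7) = -335/49, f(16/7) = -705/49, f(3) = -25.
Sum = Δx · [f(-9/7) + f(-4/7) + f(1/7) + ...].
Sum ≈ -42.3469.

-42.3469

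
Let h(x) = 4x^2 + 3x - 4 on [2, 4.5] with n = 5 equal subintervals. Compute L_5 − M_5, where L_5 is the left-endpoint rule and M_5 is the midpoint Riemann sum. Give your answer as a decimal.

-17.5

L_5 = 107.5.
M_5 = 125.
L_5 − M_5 = -17.5.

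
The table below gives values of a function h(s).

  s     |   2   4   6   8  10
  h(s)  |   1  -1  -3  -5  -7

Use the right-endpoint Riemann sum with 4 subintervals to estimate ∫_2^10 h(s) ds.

-32

Δs = 2.
Sum = 2·[(-1) + (-3) + (-5) + (-7)] = -32.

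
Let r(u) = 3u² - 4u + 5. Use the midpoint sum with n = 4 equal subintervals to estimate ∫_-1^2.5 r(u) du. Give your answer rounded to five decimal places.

22.95508

Δu = (2.5 − (-1))/4 = 0.875.
Midpoints: -0.5625, 0.3125, 1.1875, 2.0625.
r(-0.5625) = 8.19921875, r(0.3125) = 4.04296875, r(1.1875) = 4.48046875, r(2.0625) = 9.51171875.
Sum = Δu · [r(-0.5625) + r(0.3125) + r(1.1875) + r(2.0625)].
Sum ≈ 22.95508.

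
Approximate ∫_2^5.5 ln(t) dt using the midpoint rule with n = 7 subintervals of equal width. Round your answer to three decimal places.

Δt = (5.5 − 2)/7 = 0.5.
Midpoints: 2.25, 2.75, 3.25, 3.75, 4.25, 4.75, 5.25.
f(2.25) ≈ 0.811, f(2.75) ≈ 1.012, f(3.25) ≈ 1.179, f(3.75) ≈ 1.322, f(4.25) ≈ 1.447, f(4.75) ≈ 1.558, f(5.25) ≈ 1.658.
Sum = Δt · [f(2.25) + f(2.75) + f(3.25) + ...].
Sum ≈ 4.493.

4.493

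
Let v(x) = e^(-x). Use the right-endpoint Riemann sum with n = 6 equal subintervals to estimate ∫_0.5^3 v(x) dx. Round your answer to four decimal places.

0.4488

Δx = (3 − 0.5)/6 = 5/12.
Right endpoints: 11/12, 4/3, 1.75, 13/6, 31/12, 3.
v(11/12) ≈ 0.3998, v(4/3) ≈ 0.2636, v(1.75) ≈ 0.1738, v(13/6) ≈ 0.1146, v(31/12) ≈ 0.0755, v(3) ≈ 0.0498.
Sum = Δx · [v(11/12) + v(4/3) + v(1.75) + ...].
Sum ≈ 0.4488.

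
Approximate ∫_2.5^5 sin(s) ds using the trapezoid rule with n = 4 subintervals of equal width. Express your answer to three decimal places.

-1.049

Δs = (5 − 2.5)/4 = 0.625.
f(2.5) ≈ 0.598, f(3.125) ≈ 0.017, f(3.75) ≈ -0.572, f(4.375) ≈ -0.944, f(5) ≈ -0.959.
T_4 = (Δs/2)·[f(s_0) + 2f(s_1) + 2f(s_2) + 2f(s_3) + f(s_4)].
Sum ≈ -1.049.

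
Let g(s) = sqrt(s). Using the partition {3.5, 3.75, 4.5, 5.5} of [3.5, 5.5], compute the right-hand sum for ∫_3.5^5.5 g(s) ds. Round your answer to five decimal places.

Subinterval widths: 0.25, 0.75, 1.
Right endpoints: 3.75, 4.5, 5.5.
g(3.75) ≈ 1.93649, g(4.5) ≈ 2.12132, g(5.5) ≈ 2.34521.
Sum = Σ Δs_i · g(s_i).
Sum ≈ 4.42032.

4.42032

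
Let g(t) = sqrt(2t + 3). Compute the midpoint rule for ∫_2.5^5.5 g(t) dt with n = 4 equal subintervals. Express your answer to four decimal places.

9.9206

Δt = (5.5 − 2.5)/4 = 0.75.
Midpoints: 2.875, 3.625, 4.375, 5.125.
g(2.875) ≈ 2.9580, g(3.625) ≈ 3.2016, g(4.375) ≈ 3.4278, g(5.125) ≈ 3.6401.
Sum = Δt · [g(2.875) + g(3.625) + g(4.375) + g(5.125)].
Sum ≈ 9.9206.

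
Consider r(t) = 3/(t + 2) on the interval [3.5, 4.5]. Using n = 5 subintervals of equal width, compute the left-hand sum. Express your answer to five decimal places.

Δt = (4.5 − 3.5)/5 = 0.2.
Left endpoints: 3.5, 3.7, 3.9, 4.1, 4.3.
r(3.5) = 6/11, r(3.7) = 10/19, r(3.9) = 30/59, r(4.1) = 30/61, r(4.3) = 10/21.
Sum = Δt · [r(3.5) + r(3.7) + r(3.9) + r(4.1) + r(4.3)].
Sum ≈ 0.50965.

0.50965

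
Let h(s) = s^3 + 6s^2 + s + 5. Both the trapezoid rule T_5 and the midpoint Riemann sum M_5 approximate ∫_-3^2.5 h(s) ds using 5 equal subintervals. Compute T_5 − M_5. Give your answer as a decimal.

8.7346875

T_5 = 106.71375.
M_5 = 97.9790625.
T_5 − M_5 = 8.7346875.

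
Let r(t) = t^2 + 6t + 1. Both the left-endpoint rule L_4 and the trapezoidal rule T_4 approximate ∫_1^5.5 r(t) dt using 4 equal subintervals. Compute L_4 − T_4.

L_4 = 116.68359375.
T_4 = 148.32421875.
L_4 − T_4 = -31.640625.

-31.640625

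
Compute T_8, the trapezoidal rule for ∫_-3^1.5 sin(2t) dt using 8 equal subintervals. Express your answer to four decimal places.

0.8700

Δt = (1.5 − (-3))/8 = 0.5625.
f(-3) ≈ 0.2794, f(-2.4375) ≈ 0.9868, f(-1.875) ≈ 0.5716, f(-1.3125) ≈ -0.4939, f(-0.75) ≈ -0.9975, f(-0.1875) ≈ -0.3663, f(0.375) ≈ 0.6816, f(0.9375) ≈ 0.9541, f(1.5) ≈ 0.1411.
T_8 = (Δt/2)·[f(t_0) + 2f(t_1) + ... + 2f(t_{7}) + f(t_8)].
Sum ≈ 0.8700.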